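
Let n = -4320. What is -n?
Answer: 4320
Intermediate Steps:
-n = -1*(-4320) = 4320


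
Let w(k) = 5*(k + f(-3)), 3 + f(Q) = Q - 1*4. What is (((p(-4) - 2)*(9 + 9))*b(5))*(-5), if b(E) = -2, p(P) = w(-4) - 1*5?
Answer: -13860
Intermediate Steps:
f(Q) = -7 + Q (f(Q) = -3 + (Q - 1*4) = -3 + (Q - 4) = -3 + (-4 + Q) = -7 + Q)
w(k) = -50 + 5*k (w(k) = 5*(k + (-7 - 3)) = 5*(k - 10) = 5*(-10 + k) = -50 + 5*k)
p(P) = -75 (p(P) = (-50 + 5*(-4)) - 1*5 = (-50 - 20) - 5 = -70 - 5 = -75)
(((p(-4) - 2)*(9 + 9))*b(5))*(-5) = (((-75 - 2)*(9 + 9))*(-2))*(-5) = (-77*18*(-2))*(-5) = -1386*(-2)*(-5) = 2772*(-5) = -13860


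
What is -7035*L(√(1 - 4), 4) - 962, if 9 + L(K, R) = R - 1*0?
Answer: 34213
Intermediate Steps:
L(K, R) = -9 + R (L(K, R) = -9 + (R - 1*0) = -9 + (R + 0) = -9 + R)
-7035*L(√(1 - 4), 4) - 962 = -7035*(-9 + 4) - 962 = -7035*(-5) - 962 = -335*(-105) - 962 = 35175 - 962 = 34213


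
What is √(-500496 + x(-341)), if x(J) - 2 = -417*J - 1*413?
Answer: I*√358710 ≈ 598.92*I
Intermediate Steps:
x(J) = -411 - 417*J (x(J) = 2 + (-417*J - 1*413) = 2 + (-417*J - 413) = 2 + (-413 - 417*J) = -411 - 417*J)
√(-500496 + x(-341)) = √(-500496 + (-411 - 417*(-341))) = √(-500496 + (-411 + 142197)) = √(-500496 + 141786) = √(-358710) = I*√358710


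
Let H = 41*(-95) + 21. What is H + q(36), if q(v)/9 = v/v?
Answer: -3865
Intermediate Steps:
H = -3874 (H = -3895 + 21 = -3874)
q(v) = 9 (q(v) = 9*(v/v) = 9*1 = 9)
H + q(36) = -3874 + 9 = -3865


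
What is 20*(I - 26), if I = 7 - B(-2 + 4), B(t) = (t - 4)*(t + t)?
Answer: -220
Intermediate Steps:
B(t) = 2*t*(-4 + t) (B(t) = (-4 + t)*(2*t) = 2*t*(-4 + t))
I = 15 (I = 7 - 2*(-2 + 4)*(-4 + (-2 + 4)) = 7 - 2*2*(-4 + 2) = 7 - 2*2*(-2) = 7 - 1*(-8) = 7 + 8 = 15)
20*(I - 26) = 20*(15 - 26) = 20*(-11) = -220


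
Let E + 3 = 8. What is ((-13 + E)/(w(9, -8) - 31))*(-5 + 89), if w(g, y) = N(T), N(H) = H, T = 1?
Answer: 112/5 ≈ 22.400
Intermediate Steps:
w(g, y) = 1
E = 5 (E = -3 + 8 = 5)
((-13 + E)/(w(9, -8) - 31))*(-5 + 89) = ((-13 + 5)/(1 - 31))*(-5 + 89) = -8/(-30)*84 = -8*(-1/30)*84 = (4/15)*84 = 112/5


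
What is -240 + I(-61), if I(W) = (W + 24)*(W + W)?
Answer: 4274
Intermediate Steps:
I(W) = 2*W*(24 + W) (I(W) = (24 + W)*(2*W) = 2*W*(24 + W))
-240 + I(-61) = -240 + 2*(-61)*(24 - 61) = -240 + 2*(-61)*(-37) = -240 + 4514 = 4274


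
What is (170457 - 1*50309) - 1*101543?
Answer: 18605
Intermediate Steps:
(170457 - 1*50309) - 1*101543 = (170457 - 50309) - 101543 = 120148 - 101543 = 18605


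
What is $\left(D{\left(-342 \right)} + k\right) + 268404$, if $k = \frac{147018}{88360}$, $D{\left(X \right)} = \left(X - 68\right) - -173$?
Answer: $\frac{11847691569}{44180} \approx 2.6817 \cdot 10^{5}$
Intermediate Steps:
$D{\left(X \right)} = 105 + X$ ($D{\left(X \right)} = \left(-68 + X\right) + 173 = 105 + X$)
$k = \frac{73509}{44180}$ ($k = 147018 \cdot \frac{1}{88360} = \frac{73509}{44180} \approx 1.6639$)
$\left(D{\left(-342 \right)} + k\right) + 268404 = \left(\left(105 - 342\right) + \frac{73509}{44180}\right) + 268404 = \left(-237 + \frac{73509}{44180}\right) + 268404 = - \frac{10397151}{44180} + 268404 = \frac{11847691569}{44180}$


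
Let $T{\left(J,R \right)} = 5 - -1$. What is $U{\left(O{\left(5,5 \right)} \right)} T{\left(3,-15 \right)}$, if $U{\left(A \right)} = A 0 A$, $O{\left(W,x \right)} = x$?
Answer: $0$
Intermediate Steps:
$T{\left(J,R \right)} = 6$ ($T{\left(J,R \right)} = 5 + 1 = 6$)
$U{\left(A \right)} = 0$ ($U{\left(A \right)} = 0 A = 0$)
$U{\left(O{\left(5,5 \right)} \right)} T{\left(3,-15 \right)} = 0 \cdot 6 = 0$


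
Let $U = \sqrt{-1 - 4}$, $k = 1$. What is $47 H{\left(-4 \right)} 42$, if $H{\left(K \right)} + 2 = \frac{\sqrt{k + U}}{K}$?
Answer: $-3948 - \frac{987 \sqrt{1 + i \sqrt{5}}}{2} \approx -4596.1 - 420.13 i$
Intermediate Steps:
$U = i \sqrt{5}$ ($U = \sqrt{-5} = i \sqrt{5} \approx 2.2361 i$)
$H{\left(K \right)} = -2 + \frac{\sqrt{1 + i \sqrt{5}}}{K}$
$47 H{\left(-4 \right)} 42 = 47 \left(-2 + \frac{\sqrt{1 + i \sqrt{5}}}{-4}\right) 42 = 47 \left(-2 - \frac{\sqrt{1 + i \sqrt{5}}}{4}\right) 42 = \left(-94 - \frac{47 \sqrt{1 + i \sqrt{5}}}{4}\right) 42 = -3948 - \frac{987 \sqrt{1 + i \sqrt{5}}}{2}$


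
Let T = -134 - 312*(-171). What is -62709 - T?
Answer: -115927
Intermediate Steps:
T = 53218 (T = -134 + 53352 = 53218)
-62709 - T = -62709 - 1*53218 = -62709 - 53218 = -115927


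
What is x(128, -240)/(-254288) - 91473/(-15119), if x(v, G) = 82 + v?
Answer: 11628655617/1922290136 ≈ 6.0494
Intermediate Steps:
x(128, -240)/(-254288) - 91473/(-15119) = (82 + 128)/(-254288) - 91473/(-15119) = 210*(-1/254288) - 91473*(-1/15119) = -105/127144 + 91473/15119 = 11628655617/1922290136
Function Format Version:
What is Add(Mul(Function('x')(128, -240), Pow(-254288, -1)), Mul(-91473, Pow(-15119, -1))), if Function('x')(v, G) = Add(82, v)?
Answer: Rational(11628655617, 1922290136) ≈ 6.0494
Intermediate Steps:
Add(Mul(Function('x')(128, -240), Pow(-254288, -1)), Mul(-91473, Pow(-15119, -1))) = Add(Mul(Add(82, 128), Pow(-254288, -1)), Mul(-91473, Pow(-15119, -1))) = Add(Mul(210, Rational(-1, 254288)), Mul(-91473, Rational(-1, 15119))) = Add(Rational(-105, 127144), Rational(91473, 15119)) = Rational(11628655617, 1922290136)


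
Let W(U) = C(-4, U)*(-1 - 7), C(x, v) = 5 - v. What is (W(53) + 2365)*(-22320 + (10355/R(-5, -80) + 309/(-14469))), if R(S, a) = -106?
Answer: -594447144019/9646 ≈ -6.1626e+7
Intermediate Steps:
W(U) = -40 + 8*U (W(U) = (5 - U)*(-1 - 7) = (5 - U)*(-8) = -40 + 8*U)
(W(53) + 2365)*(-22320 + (10355/R(-5, -80) + 309/(-14469))) = ((-40 + 8*53) + 2365)*(-22320 + (10355/(-106) + 309/(-14469))) = ((-40 + 424) + 2365)*(-22320 + (10355*(-1/106) + 309*(-1/14469))) = (384 + 2365)*(-22320 + (-10355/106 - 103/4823)) = 2749*(-22320 - 942511/9646) = 2749*(-216241231/9646) = -594447144019/9646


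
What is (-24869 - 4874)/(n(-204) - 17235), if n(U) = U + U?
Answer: 29743/17643 ≈ 1.6858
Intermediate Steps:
n(U) = 2*U
(-24869 - 4874)/(n(-204) - 17235) = (-24869 - 4874)/(2*(-204) - 17235) = -29743/(-408 - 17235) = -29743/(-17643) = -29743*(-1/17643) = 29743/17643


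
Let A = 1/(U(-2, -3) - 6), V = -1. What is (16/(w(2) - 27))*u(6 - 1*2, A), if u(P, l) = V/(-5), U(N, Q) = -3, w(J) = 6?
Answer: -16/105 ≈ -0.15238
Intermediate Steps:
A = -⅑ (A = 1/(-3 - 6) = 1/(-9) = -⅑ ≈ -0.11111)
u(P, l) = ⅕ (u(P, l) = -1/(-5) = -1*(-⅕) = ⅕)
(16/(w(2) - 27))*u(6 - 1*2, A) = (16/(6 - 27))*(⅕) = (16/(-21))*(⅕) = (16*(-1/21))*(⅕) = -16/21*⅕ = -16/105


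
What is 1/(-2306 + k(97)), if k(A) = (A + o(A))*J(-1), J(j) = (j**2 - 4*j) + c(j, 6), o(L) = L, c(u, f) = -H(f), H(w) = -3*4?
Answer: 1/992 ≈ 0.0010081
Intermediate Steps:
H(w) = -12
c(u, f) = 12 (c(u, f) = -1*(-12) = 12)
J(j) = 12 + j**2 - 4*j (J(j) = (j**2 - 4*j) + 12 = 12 + j**2 - 4*j)
k(A) = 34*A (k(A) = (A + A)*(12 + (-1)**2 - 4*(-1)) = (2*A)*(12 + 1 + 4) = (2*A)*17 = 34*A)
1/(-2306 + k(97)) = 1/(-2306 + 34*97) = 1/(-2306 + 3298) = 1/992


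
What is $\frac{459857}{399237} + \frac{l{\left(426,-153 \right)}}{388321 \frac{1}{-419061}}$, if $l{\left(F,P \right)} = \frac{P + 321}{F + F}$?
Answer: $\frac{10336356046489}{11007279886467} \approx 0.93905$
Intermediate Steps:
$l{\left(F,P \right)} = \frac{321 + P}{2 F}$
$\frac{459857}{399237} + \frac{l{\left(426,-153 \right)}}{388321 \frac{1}{-419061}} = \frac{459857}{399237} + \frac{\frac{1}{2} \cdot \frac{1}{426} \left(321 - 153\right)}{388321 \frac{1}{-419061}} = 459857 \cdot \frac{1}{399237} + \frac{\frac{1}{2} \cdot \frac{1}{426} \cdot 168}{388321 \left(- \frac{1}{419061}\right)} = \frac{459857}{399237} + \frac{14}{71 \left(- \frac{388321}{419061}\right)} = \frac{459857}{399237} + \frac{14}{71} \left(- \frac{419061}{388321}\right) = \frac{459857}{399237} - \frac{5866854}{27570791} = \frac{10336356046489}{11007279886467}$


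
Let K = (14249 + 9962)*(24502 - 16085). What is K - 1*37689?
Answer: 203746298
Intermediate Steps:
K = 203783987 (K = 24211*8417 = 203783987)
K - 1*37689 = 203783987 - 1*37689 = 203783987 - 37689 = 203746298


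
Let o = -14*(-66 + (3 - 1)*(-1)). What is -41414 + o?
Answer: -40462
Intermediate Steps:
o = 952 (o = -14*(-66 + 2*(-1)) = -14*(-66 - 2) = -14*(-68) = 952)
-41414 + o = -41414 + 952 = -40462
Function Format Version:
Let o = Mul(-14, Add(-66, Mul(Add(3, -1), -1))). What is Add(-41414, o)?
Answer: -40462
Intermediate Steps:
o = 952 (o = Mul(-14, Add(-66, Mul(2, -1))) = Mul(-14, Add(-66, -2)) = Mul(-14, -68) = 952)
Add(-41414, o) = Add(-41414, 952) = -40462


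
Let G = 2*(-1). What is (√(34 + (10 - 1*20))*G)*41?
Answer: -164*√6 ≈ -401.72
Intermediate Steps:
G = -2
(√(34 + (10 - 1*20))*G)*41 = (√(34 + (10 - 1*20))*(-2))*41 = (√(34 + (10 - 20))*(-2))*41 = (√(34 - 10)*(-2))*41 = (√24*(-2))*41 = ((2*√6)*(-2))*41 = -4*√6*41 = -164*√6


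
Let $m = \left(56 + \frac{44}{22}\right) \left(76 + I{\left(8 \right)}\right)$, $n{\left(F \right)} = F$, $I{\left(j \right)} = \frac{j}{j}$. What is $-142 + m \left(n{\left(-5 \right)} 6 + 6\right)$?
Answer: $-107326$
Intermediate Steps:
$I{\left(j \right)} = 1$
$m = 4466$ ($m = \left(56 + \frac{44}{22}\right) \left(76 + 1\right) = \left(56 + 44 \cdot \frac{1}{22}\right) 77 = \left(56 + 2\right) 77 = 58 \cdot 77 = 4466$)
$-142 + m \left(n{\left(-5 \right)} 6 + 6\right) = -142 + 4466 \left(\left(-5\right) 6 + 6\right) = -142 + 4466 \left(-30 + 6\right) = -142 + 4466 \left(-24\right) = -142 - 107184 = -107326$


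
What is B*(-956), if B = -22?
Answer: 21032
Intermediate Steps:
B*(-956) = -22*(-956) = 21032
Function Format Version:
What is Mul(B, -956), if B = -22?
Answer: 21032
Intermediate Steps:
Mul(B, -956) = Mul(-22, -956) = 21032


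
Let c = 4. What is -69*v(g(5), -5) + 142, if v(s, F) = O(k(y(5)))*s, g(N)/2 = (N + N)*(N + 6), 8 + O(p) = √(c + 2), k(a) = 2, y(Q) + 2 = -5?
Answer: 121582 - 15180*√6 ≈ 84399.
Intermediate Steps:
y(Q) = -7 (y(Q) = -2 - 5 = -7)
O(p) = -8 + √6 (O(p) = -8 + √(4 + 2) = -8 + √6)
g(N) = 4*N*(6 + N) (g(N) = 2*((N + N)*(N + 6)) = 2*((2*N)*(6 + N)) = 2*(2*N*(6 + N)) = 4*N*(6 + N))
v(s, F) = s*(-8 + √6) (v(s, F) = (-8 + √6)*s = s*(-8 + √6))
-69*v(g(5), -5) + 142 = -69*4*5*(6 + 5)*(-8 + √6) + 142 = -69*4*5*11*(-8 + √6) + 142 = -15180*(-8 + √6) + 142 = -69*(-1760 + 220*√6) + 142 = (121440 - 15180*√6) + 142 = 121582 - 15180*√6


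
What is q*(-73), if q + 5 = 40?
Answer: -2555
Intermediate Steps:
q = 35 (q = -5 + 40 = 35)
q*(-73) = 35*(-73) = -2555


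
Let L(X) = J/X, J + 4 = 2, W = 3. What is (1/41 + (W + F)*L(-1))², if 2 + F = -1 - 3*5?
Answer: 1510441/1681 ≈ 898.54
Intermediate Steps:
J = -2 (J = -4 + 2 = -2)
L(X) = -2/X
F = -18 (F = -2 + (-1 - 3*5) = -2 + (-1 - 15) = -2 - 16 = -18)
(1/41 + (W + F)*L(-1))² = (1/41 + (3 - 18)*(-2/(-1)))² = (1/41 - (-30)*(-1))² = (1/41 - 15*2)² = (1/41 - 30)² = (-1229/41)² = 1510441/1681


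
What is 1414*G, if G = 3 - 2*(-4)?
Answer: 15554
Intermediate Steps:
G = 11 (G = 3 + 8 = 11)
1414*G = 1414*11 = 15554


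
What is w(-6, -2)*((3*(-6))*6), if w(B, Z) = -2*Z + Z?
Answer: -216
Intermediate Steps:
w(B, Z) = -Z
w(-6, -2)*((3*(-6))*6) = (-1*(-2))*((3*(-6))*6) = 2*(-18*6) = 2*(-108) = -216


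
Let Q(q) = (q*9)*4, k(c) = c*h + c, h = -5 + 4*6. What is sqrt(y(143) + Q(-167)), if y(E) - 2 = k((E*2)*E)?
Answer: 5*sqrt(32478) ≈ 901.08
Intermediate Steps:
h = 19 (h = -5 + 24 = 19)
k(c) = 20*c (k(c) = c*19 + c = 19*c + c = 20*c)
y(E) = 2 + 40*E**2 (y(E) = 2 + 20*((E*2)*E) = 2 + 20*((2*E)*E) = 2 + 20*(2*E**2) = 2 + 40*E**2)
Q(q) = 36*q (Q(q) = (9*q)*4 = 36*q)
sqrt(y(143) + Q(-167)) = sqrt((2 + 40*143**2) + 36*(-167)) = sqrt((2 + 40*20449) - 6012) = sqrt((2 + 817960) - 6012) = sqrt(817962 - 6012) = sqrt(811950) = 5*sqrt(32478)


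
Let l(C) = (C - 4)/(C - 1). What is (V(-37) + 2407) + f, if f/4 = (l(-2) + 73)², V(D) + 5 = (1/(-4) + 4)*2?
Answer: 49819/2 ≈ 24910.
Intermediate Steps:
l(C) = (-4 + C)/(-1 + C)
V(D) = 5/2 (V(D) = -5 + (1/(-4) + 4)*2 = -5 + (-¼ + 4)*2 = -5 + (15/4)*2 = -5 + 15/2 = 5/2)
f = 22500 (f = 4*((-4 - 2)/(-1 - 2) + 73)² = 4*(-6/(-3) + 73)² = 4*(-⅓*(-6) + 73)² = 4*(2 + 73)² = 4*75² = 4*5625 = 22500)
(V(-37) + 2407) + f = (5/2 + 2407) + 22500 = 4819/2 + 22500 = 49819/2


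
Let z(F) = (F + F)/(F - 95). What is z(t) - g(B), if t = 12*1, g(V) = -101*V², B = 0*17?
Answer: -24/83 ≈ -0.28916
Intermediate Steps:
B = 0
t = 12
z(F) = 2*F/(-95 + F) (z(F) = (2*F)/(-95 + F) = 2*F/(-95 + F))
z(t) - g(B) = 2*12/(-95 + 12) - (-101)*0² = 2*12/(-83) - (-101)*0 = 2*12*(-1/83) - 1*0 = -24/83 + 0 = -24/83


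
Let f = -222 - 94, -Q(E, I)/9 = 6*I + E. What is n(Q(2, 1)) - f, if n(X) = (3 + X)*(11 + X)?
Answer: 4525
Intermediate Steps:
Q(E, I) = -54*I - 9*E (Q(E, I) = -9*(6*I + E) = -9*(E + 6*I) = -54*I - 9*E)
f = -316
n(Q(2, 1)) - f = (33 + (-54*1 - 9*2)² + 14*(-54*1 - 9*2)) - 1*(-316) = (33 + (-54 - 18)² + 14*(-54 - 18)) + 316 = (33 + (-72)² + 14*(-72)) + 316 = (33 + 5184 - 1008) + 316 = 4209 + 316 = 4525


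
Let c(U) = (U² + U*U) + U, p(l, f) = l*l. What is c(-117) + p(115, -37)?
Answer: 40486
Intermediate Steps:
p(l, f) = l²
c(U) = U + 2*U² (c(U) = (U² + U²) + U = 2*U² + U = U + 2*U²)
c(-117) + p(115, -37) = -117*(1 + 2*(-117)) + 115² = -117*(1 - 234) + 13225 = -117*(-233) + 13225 = 27261 + 13225 = 40486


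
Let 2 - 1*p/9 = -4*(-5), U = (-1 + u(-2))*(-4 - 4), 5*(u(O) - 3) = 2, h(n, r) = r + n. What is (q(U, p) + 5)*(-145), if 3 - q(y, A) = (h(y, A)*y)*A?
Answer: -408619048/5 ≈ -8.1724e+7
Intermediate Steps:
h(n, r) = n + r
u(O) = 17/5 (u(O) = 3 + (1/5)*2 = 3 + 2/5 = 17/5)
U = -96/5 (U = (-1 + 17/5)*(-4 - 4) = (12/5)*(-8) = -96/5 ≈ -19.200)
p = -162 (p = 18 - (-36)*(-5) = 18 - 9*20 = 18 - 180 = -162)
q(y, A) = 3 - A*y*(A + y) (q(y, A) = 3 - (y + A)*y*A = 3 - (A + y)*y*A = 3 - y*(A + y)*A = 3 - A*y*(A + y))
(q(U, p) + 5)*(-145) = ((3 - 1*(-162)*(-96/5)*(-162 - 96/5)) + 5)*(-145) = ((3 - 1*(-162)*(-96/5)*(-906/5)) + 5)*(-145) = ((3 + 14090112/25) + 5)*(-145) = (14090187/25 + 5)*(-145) = (14090312/25)*(-145) = -408619048/5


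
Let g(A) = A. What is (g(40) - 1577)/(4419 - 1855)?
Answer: -1537/2564 ≈ -0.59945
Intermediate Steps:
(g(40) - 1577)/(4419 - 1855) = (40 - 1577)/(4419 - 1855) = -1537/2564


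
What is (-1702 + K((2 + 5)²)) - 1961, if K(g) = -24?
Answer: -3687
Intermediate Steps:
(-1702 + K((2 + 5)²)) - 1961 = (-1702 - 24) - 1961 = -1726 - 1961 = -3687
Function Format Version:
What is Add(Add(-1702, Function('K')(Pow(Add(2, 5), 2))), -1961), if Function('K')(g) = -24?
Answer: -3687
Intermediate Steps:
Add(Add(-1702, Function('K')(Pow(Add(2, 5), 2))), -1961) = Add(Add(-1702, -24), -1961) = Add(-1726, -1961) = -3687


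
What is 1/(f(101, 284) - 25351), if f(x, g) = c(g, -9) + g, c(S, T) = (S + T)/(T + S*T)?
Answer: -513/12859426 ≈ -3.9893e-5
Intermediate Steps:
c(S, T) = (S + T)/(T + S*T)
f(x, g) = g - (-9 + g)/(9*(1 + g)) (f(x, g) = (g - 9)/((-9)*(1 + g)) + g = -(-9 + g)/(9*(1 + g)) + g = g - (-9 + g)/(9*(1 + g)))
1/(f(101, 284) - 25351) = 1/((1 - ⅑*284 + 284*(1 + 284))/(1 + 284) - 25351) = 1/((1 - 284/9 + 284*285)/285 - 25351) = 1/((1 - 284/9 + 80940)/285 - 25351) = 1/((1/285)*(728185/9) - 25351) = 1/(145637/513 - 25351) = 1/(-12859426/513) = -513/12859426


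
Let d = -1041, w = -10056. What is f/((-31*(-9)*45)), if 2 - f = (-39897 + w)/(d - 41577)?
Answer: 11761/178356330 ≈ 6.5941e-5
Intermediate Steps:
f = 11761/14206 (f = 2 - (-39897 - 10056)/(-1041 - 41577) = 2 - (-49953)/(-42618) = 2 - (-49953)*(-1)/42618 = 2 - 1*16651/14206 = 2 - 16651/14206 = 11761/14206 ≈ 0.82789)
f/((-31*(-9)*45)) = 11761/(14206*((-31*(-9)*45))) = 11761/(14206*((279*45))) = (11761/14206)/12555 = (11761/14206)*(1/12555) = 11761/178356330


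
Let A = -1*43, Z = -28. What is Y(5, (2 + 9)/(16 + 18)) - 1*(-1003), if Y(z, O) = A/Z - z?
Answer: 27987/28 ≈ 999.54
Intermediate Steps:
A = -43
Y(z, O) = 43/28 - z (Y(z, O) = -43/(-28) - z = -43*(-1/28) - z = 43/28 - z)
Y(5, (2 + 9)/(16 + 18)) - 1*(-1003) = (43/28 - 1*5) - 1*(-1003) = (43/28 - 5) + 1003 = -97/28 + 1003 = 27987/28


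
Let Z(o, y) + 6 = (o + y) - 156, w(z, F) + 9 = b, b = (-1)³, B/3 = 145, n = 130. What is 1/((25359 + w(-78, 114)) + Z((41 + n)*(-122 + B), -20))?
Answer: 1/78690 ≈ 1.2708e-5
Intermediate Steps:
B = 435 (B = 3*145 = 435)
b = -1
w(z, F) = -10 (w(z, F) = -9 - 1 = -10)
Z(o, y) = -162 + o + y (Z(o, y) = -6 + ((o + y) - 156) = -6 + (-156 + o + y) = -162 + o + y)
1/((25359 + w(-78, 114)) + Z((41 + n)*(-122 + B), -20)) = 1/((25359 - 10) + (-162 + (41 + 130)*(-122 + 435) - 20)) = 1/(25349 + (-162 + 171*313 - 20)) = 1/(25349 + (-162 + 53523 - 20)) = 1/(25349 + 53341) = 1/78690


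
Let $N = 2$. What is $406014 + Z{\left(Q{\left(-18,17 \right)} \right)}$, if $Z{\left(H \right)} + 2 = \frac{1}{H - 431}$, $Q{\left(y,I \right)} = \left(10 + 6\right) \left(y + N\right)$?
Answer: $\frac{278930243}{687} \approx 4.0601 \cdot 10^{5}$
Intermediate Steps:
$Q{\left(y,I \right)} = 32 + 16 y$ ($Q{\left(y,I \right)} = \left(10 + 6\right) \left(y + 2\right) = 16 \left(2 + y\right) = 32 + 16 y$)
$Z{\left(H \right)} = -2 + \frac{1}{-431 + H}$ ($Z{\left(H \right)} = -2 + \frac{1}{H - 431} = -2 + \frac{1}{-431 + H}$)
$406014 + Z{\left(Q{\left(-18,17 \right)} \right)} = 406014 + \frac{863 - 2 \left(32 + 16 \left(-18\right)\right)}{-431 + \left(32 + 16 \left(-18\right)\right)} = 406014 + \frac{863 - 2 \left(32 - 288\right)}{-431 + \left(32 - 288\right)} = 406014 + \frac{863 - -512}{-431 - 256} = 406014 + \frac{863 + 512}{-687} = 406014 - \frac{1375}{687} = \frac{278930243}{687}$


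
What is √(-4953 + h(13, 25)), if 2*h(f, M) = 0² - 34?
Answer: I*√4970 ≈ 70.498*I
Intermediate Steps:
h(f, M) = -17 (h(f, M) = (0² - 34)/2 = (0 - 34)/2 = (½)*(-34) = -17)
√(-4953 + h(13, 25)) = √(-4953 - 17) = √(-4970) = I*√4970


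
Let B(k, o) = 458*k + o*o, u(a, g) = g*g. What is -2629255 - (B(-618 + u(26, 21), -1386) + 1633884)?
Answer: -6103069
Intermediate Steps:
u(a, g) = g²
B(k, o) = o² + 458*k (B(k, o) = 458*k + o² = o² + 458*k)
-2629255 - (B(-618 + u(26, 21), -1386) + 1633884) = -2629255 - (((-1386)² + 458*(-618 + 21²)) + 1633884) = -2629255 - ((1920996 + 458*(-618 + 441)) + 1633884) = -2629255 - ((1920996 + 458*(-177)) + 1633884) = -2629255 - ((1920996 - 81066) + 1633884) = -2629255 - (1839930 + 1633884) = -2629255 - 1*3473814 = -2629255 - 3473814 = -6103069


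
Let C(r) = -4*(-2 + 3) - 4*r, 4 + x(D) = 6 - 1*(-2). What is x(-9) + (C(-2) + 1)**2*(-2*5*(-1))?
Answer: 254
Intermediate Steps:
x(D) = 4 (x(D) = -4 + (6 - 1*(-2)) = -4 + (6 + 2) = -4 + 8 = 4)
C(r) = -4 - 4*r (C(r) = -4*1 - 4*r = -4 - 4*r)
x(-9) + (C(-2) + 1)**2*(-2*5*(-1)) = 4 + ((-4 - 4*(-2)) + 1)**2*(-2*5*(-1)) = 4 + ((-4 + 8) + 1)**2*(-10*(-1)) = 4 + (4 + 1)**2*10 = 4 + 5**2*10 = 4 + 25*10 = 4 + 250 = 254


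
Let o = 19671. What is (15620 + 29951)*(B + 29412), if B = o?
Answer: 2236761393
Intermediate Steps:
B = 19671
(15620 + 29951)*(B + 29412) = (15620 + 29951)*(19671 + 29412) = 45571*49083 = 2236761393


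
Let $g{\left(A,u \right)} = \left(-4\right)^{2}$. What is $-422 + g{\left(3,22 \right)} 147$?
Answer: $1930$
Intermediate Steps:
$g{\left(A,u \right)} = 16$
$-422 + g{\left(3,22 \right)} 147 = -422 + 16 \cdot 147 = -422 + 2352 = 1930$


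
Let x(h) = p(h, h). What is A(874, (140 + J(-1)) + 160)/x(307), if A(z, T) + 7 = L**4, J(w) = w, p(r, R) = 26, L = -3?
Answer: 37/13 ≈ 2.8462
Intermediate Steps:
x(h) = 26
A(z, T) = 74 (A(z, T) = -7 + (-3)**4 = -7 + 81 = 74)
A(874, (140 + J(-1)) + 160)/x(307) = 74/26 = 74*(1/26) = 37/13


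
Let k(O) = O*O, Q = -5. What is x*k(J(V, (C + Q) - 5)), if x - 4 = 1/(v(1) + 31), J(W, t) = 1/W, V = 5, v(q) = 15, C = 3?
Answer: 37/230 ≈ 0.16087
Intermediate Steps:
k(O) = O**2
x = 185/46 (x = 4 + 1/(15 + 31) = 4 + 1/46 = 185/46 ≈ 4.0217)
x*k(J(V, (C + Q) - 5)) = 185*(1/5)**2/46 = (185/46)*(1/25) = 37/230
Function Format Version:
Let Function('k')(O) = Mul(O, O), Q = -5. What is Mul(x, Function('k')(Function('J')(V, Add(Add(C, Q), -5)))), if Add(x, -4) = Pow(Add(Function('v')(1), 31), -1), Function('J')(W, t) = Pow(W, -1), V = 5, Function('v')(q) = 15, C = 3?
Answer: Rational(37, 230) ≈ 0.16087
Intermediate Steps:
Function('k')(O) = Pow(O, 2)
x = Rational(185, 46) (x = Add(4, Pow(Add(15, 31), -1)) = Add(4, Pow(46, -1)) = Add(4, Rational(1, 46)) = Rational(185, 46) ≈ 4.0217)
Mul(x, Function('k')(Function('J')(V, Add(Add(C, Q), -5)))) = Mul(Rational(185, 46), Pow(Pow(5, -1), 2)) = Mul(Rational(185, 46), Pow(Rational(1, 5), 2)) = Mul(Rational(185, 46), Rational(1, 25)) = Rational(37, 230)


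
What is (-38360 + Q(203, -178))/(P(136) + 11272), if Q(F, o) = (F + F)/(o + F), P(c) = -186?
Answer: -20839/6025 ≈ -3.4588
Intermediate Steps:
Q(F, o) = 2*F/(F + o) (Q(F, o) = (2*F)/(F + o) = 2*F/(F + o))
(-38360 + Q(203, -178))/(P(136) + 11272) = (-38360 + 2*203/(203 - 178))/(-186 + 11272) = (-38360 + 2*203/25)/11086 = (-38360 + 2*203*(1/25))*(1/11086) = (-38360 + 406/25)*(1/11086) = -958594/25*1/11086 = -20839/6025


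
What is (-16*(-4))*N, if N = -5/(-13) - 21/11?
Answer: -13952/143 ≈ -97.566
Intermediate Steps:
N = -218/143 (N = -5*(-1/13) - 21*1/11 = 5/13 - 21/11 = -218/143 ≈ -1.5245)
(-16*(-4))*N = -16*(-4)*(-218/143) = 64*(-218/143) = -13952/143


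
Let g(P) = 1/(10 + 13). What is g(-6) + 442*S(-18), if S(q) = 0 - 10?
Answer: -101659/23 ≈ -4420.0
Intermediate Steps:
S(q) = -10
g(P) = 1/23
g(-6) + 442*S(-18) = 1/23 + 442*(-10) = 1/23 - 4420 = -101659/23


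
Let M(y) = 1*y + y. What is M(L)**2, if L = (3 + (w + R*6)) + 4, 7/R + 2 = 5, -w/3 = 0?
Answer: 1764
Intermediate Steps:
w = 0 (w = -3*0 = 0)
R = 7/3 (R = 7/(-2 + 5) = 7/3 ≈ 2.3333)
L = 21 (L = (3 + (0 + (7/3)*6)) + 4 = (3 + (0 + 14)) + 4 = (3 + 14) + 4 = 17 + 4 = 21)
M(y) = 2*y (M(y) = y + y = 2*y)
M(L)**2 = (2*21)**2 = 42**2 = 1764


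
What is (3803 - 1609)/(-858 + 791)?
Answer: -2194/67 ≈ -32.746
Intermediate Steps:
(3803 - 1609)/(-858 + 791) = 2194/(-67) = 2194*(-1/67) = -2194/67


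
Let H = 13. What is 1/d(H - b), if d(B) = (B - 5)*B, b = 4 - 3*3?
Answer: 1/234 ≈ 0.0042735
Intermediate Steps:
b = -5 (b = 4 - 9 = -5)
d(B) = B*(-5 + B) (d(B) = (-5 + B)*B = B*(-5 + B))
1/d(H - b) = 1/((13 - 1*(-5))*(-5 + (13 - 1*(-5)))) = 1/((13 + 5)*(-5 + (13 + 5))) = 1/(18*(-5 + 18)) = 1/(18*13) = 1/234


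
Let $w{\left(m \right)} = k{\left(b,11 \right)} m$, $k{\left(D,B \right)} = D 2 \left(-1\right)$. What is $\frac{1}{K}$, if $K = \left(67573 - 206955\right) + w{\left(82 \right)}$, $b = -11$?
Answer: $- \frac{1}{137578} \approx -7.2686 \cdot 10^{-6}$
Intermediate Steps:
$k{\left(D,B \right)} = - 2 D$ ($k{\left(D,B \right)} = 2 D \left(-1\right) = - 2 D$)
$w{\left(m \right)} = 22 m$ ($w{\left(m \right)} = \left(-2\right) \left(-11\right) m = 22 m$)
$K = -137578$ ($K = \left(67573 - 206955\right) + 22 \cdot 82 = -139382 + 1804 = -137578$)
$\frac{1}{K} = \frac{1}{-137578} = - \frac{1}{137578}$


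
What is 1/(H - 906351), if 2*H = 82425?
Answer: -2/1730277 ≈ -1.1559e-6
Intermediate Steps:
H = 82425/2 (H = (½)*82425 = 82425/2 ≈ 41213.)
1/(H - 906351) = 1/(82425/2 - 906351) = 1/(-1730277/2) = -2/1730277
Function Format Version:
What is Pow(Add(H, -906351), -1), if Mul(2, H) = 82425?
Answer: Rational(-2, 1730277) ≈ -1.1559e-6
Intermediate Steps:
H = Rational(82425, 2) (H = Mul(Rational(1, 2), 82425) = Rational(82425, 2) ≈ 41213.)
Pow(Add(H, -906351), -1) = Pow(Add(Rational(82425, 2), -906351), -1) = Pow(Rational(-1730277, 2), -1) = Rational(-2, 1730277)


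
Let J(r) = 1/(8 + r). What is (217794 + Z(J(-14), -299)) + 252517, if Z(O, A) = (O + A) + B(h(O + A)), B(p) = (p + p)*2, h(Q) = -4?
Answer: 2819975/6 ≈ 4.7000e+5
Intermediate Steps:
B(p) = 4*p (B(p) = (2*p)*2 = 4*p)
Z(O, A) = -16 + A + O (Z(O, A) = (O + A) + 4*(-4) = (A + O) - 16 = -16 + A + O)
(217794 + Z(J(-14), -299)) + 252517 = (217794 + (-16 - 299 + 1/(8 - 14))) + 252517 = (217794 + (-16 - 299 + 1/(-6))) + 252517 = (217794 + (-16 - 299 - ⅙)) + 252517 = (217794 - 1891/6) + 252517 = 1304873/6 + 252517 = 2819975/6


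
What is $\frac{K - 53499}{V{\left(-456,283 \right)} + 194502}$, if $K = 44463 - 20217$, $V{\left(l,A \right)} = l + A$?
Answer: $- \frac{29253}{194329} \approx -0.15053$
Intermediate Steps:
$V{\left(l,A \right)} = A + l$
$K = 24246$
$\frac{K - 53499}{V{\left(-456,283 \right)} + 194502} = \frac{24246 - 53499}{\left(283 - 456\right) + 194502} = - \frac{29253}{-173 + 194502} = - \frac{29253}{194329}$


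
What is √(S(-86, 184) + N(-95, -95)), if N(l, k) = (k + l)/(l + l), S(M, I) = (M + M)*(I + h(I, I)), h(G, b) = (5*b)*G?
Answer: I*√29147807 ≈ 5398.9*I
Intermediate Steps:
h(G, b) = 5*G*b
S(M, I) = 2*M*(I + 5*I²) (S(M, I) = (M + M)*(I + 5*I*I) = (2*M)*(I + 5*I²) = 2*M*(I + 5*I²))
N(l, k) = (k + l)/(2*l) (N(l, k) = (k + l)/((2*l)) = (k + l)*(1/(2*l)) = (k + l)/(2*l))
√(S(-86, 184) + N(-95, -95)) = √(2*184*(-86)*(1 + 5*184) + (½)*(-95 - 95)/(-95)) = √(2*184*(-86)*(1 + 920) + (½)*(-1/95)*(-190)) = √(2*184*(-86)*921 + 1) = √(-29147808 + 1) = √(-29147807) = I*√29147807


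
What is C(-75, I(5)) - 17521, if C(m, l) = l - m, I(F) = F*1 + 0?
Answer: -17441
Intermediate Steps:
I(F) = F (I(F) = F + 0 = F)
C(-75, I(5)) - 17521 = (5 - 1*(-75)) - 17521 = (5 + 75) - 17521 = 80 - 17521 = -17441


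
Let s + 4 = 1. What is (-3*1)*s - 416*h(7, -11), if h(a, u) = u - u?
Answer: 9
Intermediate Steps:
s = -3 (s = -4 + 1 = -3)
h(a, u) = 0
(-3*1)*s - 416*h(7, -11) = -3*1*(-3) - 416*0 = -3*(-3) + 0 = 9 + 0 = 9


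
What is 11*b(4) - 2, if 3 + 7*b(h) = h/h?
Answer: -36/7 ≈ -5.1429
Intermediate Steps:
b(h) = -2/7 (b(h) = -3/7 + (h/h)/7 = -3/7 + (⅐)*1 = -3/7 + ⅐ = -2/7)
11*b(4) - 2 = 11*(-2/7) - 2 = -22/7 - 2 = -36/7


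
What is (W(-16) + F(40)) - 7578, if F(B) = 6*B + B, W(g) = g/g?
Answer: -7297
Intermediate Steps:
W(g) = 1
F(B) = 7*B
(W(-16) + F(40)) - 7578 = (1 + 7*40) - 7578 = (1 + 280) - 7578 = 281 - 7578 = -7297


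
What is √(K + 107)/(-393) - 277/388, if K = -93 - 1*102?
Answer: -277/388 - 2*I*√22/393 ≈ -0.71392 - 0.02387*I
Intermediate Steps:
K = -195 (K = -93 - 102 = -195)
√(K + 107)/(-393) - 277/388 = √(-195 + 107)/(-393) - 277/388 = √(-88)*(-1/393) - 277*1/388 = (2*I*√22)*(-1/393) - 277/388 = -2*I*√22/393 - 277/388 = -277/388 - 2*I*√22/393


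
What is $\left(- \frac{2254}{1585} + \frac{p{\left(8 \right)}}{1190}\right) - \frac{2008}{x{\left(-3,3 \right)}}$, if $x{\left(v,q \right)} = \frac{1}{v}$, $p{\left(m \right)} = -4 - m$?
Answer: $\frac{1135946632}{188615} \approx 6022.6$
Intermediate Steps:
$\left(- \frac{2254}{1585} + \frac{p{\left(8 \right)}}{1190}\right) - \frac{2008}{x{\left(-3,3 \right)}} = \left(- \frac{2254}{1585} + \frac{-4 - 8}{1190}\right) - \frac{2008}{\frac{1}{-3}} = \left(\left(-2254\right) \frac{1}{1585} + \left(-4 - 8\right) \frac{1}{1190}\right) - \frac{2008}{- \frac{1}{3}} = \left(- \frac{2254}{1585} - \frac{6}{595}\right) - -6024 = \left(- \frac{2254}{1585} - \frac{6}{595}\right) + 6024 = - \frac{270128}{188615} + 6024 = \frac{1135946632}{188615}$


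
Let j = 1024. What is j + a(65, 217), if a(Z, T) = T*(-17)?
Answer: -2665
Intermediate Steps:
a(Z, T) = -17*T
j + a(65, 217) = 1024 - 17*217 = 1024 - 3689 = -2665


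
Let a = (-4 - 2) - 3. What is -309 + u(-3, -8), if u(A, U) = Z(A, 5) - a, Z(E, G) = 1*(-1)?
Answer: -301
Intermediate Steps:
Z(E, G) = -1
a = -9 (a = -6 - 3 = -9)
u(A, U) = 8 (u(A, U) = -1 - 1*(-9) = -1 + 9 = 8)
-309 + u(-3, -8) = -309 + 8 = -301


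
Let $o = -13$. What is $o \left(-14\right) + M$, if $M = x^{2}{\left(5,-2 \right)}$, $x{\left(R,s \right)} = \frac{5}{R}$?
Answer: $183$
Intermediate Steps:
$M = 1$ ($M = \left(\frac{5}{5}\right)^{2} = \left(5 \cdot \frac{1}{5}\right)^{2} = 1^{2} = 1$)
$o \left(-14\right) + M = \left(-13\right) \left(-14\right) + 1 = 182 + 1 = 183$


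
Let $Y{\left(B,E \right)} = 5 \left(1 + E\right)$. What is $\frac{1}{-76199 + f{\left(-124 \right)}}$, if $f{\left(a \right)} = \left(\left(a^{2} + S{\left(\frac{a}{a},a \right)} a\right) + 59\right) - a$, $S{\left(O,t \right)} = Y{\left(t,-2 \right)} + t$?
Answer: $- \frac{1}{44644} \approx -2.2399 \cdot 10^{-5}$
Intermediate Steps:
$Y{\left(B,E \right)} = 5 + 5 E$
$S{\left(O,t \right)} = -5 + t$ ($S{\left(O,t \right)} = \left(5 + 5 \left(-2\right)\right) + t = \left(5 - 10\right) + t = -5 + t$)
$f{\left(a \right)} = 59 + a^{2} - a + a \left(-5 + a\right)$ ($f{\left(a \right)} = \left(\left(a^{2} + \left(-5 + a\right) a\right) + 59\right) - a = \left(\left(a^{2} + a \left(-5 + a\right)\right) + 59\right) - a = \left(59 + a^{2} + a \left(-5 + a\right)\right) - a = 59 + a^{2} - a + a \left(-5 + a\right)$)
$\frac{1}{-76199 + f{\left(-124 \right)}} = \frac{1}{-76199 + \left(59 - -744 + 2 \left(-124\right)^{2}\right)} = \frac{1}{-76199 + \left(59 + 744 + 2 \cdot 15376\right)} = \frac{1}{-76199 + \left(59 + 744 + 30752\right)} = \frac{1}{-76199 + 31555} = \frac{1}{-44644} = - \frac{1}{44644}$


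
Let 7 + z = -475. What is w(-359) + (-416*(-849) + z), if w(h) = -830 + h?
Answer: 351513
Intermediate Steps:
z = -482 (z = -7 - 475 = -482)
w(-359) + (-416*(-849) + z) = (-830 - 359) + (-416*(-849) - 482) = -1189 + (353184 - 482) = -1189 + 352702 = 351513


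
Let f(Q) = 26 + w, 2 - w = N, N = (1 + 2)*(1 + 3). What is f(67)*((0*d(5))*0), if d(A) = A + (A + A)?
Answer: 0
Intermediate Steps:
N = 12 (N = 3*4 = 12)
w = -10 (w = 2 - 1*12 = 2 - 12 = -10)
d(A) = 3*A (d(A) = A + 2*A = 3*A)
f(Q) = 16 (f(Q) = 26 - 10 = 16)
f(67)*((0*d(5))*0) = 16*((0*(3*5))*0) = 16*((0*15)*0) = 16*(0*0) = 16*0 = 0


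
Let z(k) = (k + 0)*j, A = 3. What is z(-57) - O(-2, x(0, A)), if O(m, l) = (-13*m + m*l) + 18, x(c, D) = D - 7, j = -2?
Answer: 62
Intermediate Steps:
x(c, D) = -7 + D
O(m, l) = 18 - 13*m + l*m (O(m, l) = (-13*m + l*m) + 18 = 18 - 13*m + l*m)
z(k) = -2*k (z(k) = (k + 0)*(-2) = k*(-2) = -2*k)
z(-57) - O(-2, x(0, A)) = -2*(-57) - (18 - 13*(-2) + (-7 + 3)*(-2)) = 114 - (18 + 26 - 4*(-2)) = 114 - (18 + 26 + 8) = 114 - 1*52 = 114 - 52 = 62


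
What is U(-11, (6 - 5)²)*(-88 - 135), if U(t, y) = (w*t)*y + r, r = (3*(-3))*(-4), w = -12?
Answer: -37464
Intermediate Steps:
r = 36 (r = -9*(-4) = 36)
U(t, y) = 36 - 12*t*y (U(t, y) = (-12*t)*y + 36 = -12*t*y + 36 = 36 - 12*t*y)
U(-11, (6 - 5)²)*(-88 - 135) = (36 - 12*(-11)*(6 - 5)²)*(-88 - 135) = (36 - 12*(-11)*1²)*(-223) = (36 - 12*(-11)*1)*(-223) = (36 + 132)*(-223) = 168*(-223) = -37464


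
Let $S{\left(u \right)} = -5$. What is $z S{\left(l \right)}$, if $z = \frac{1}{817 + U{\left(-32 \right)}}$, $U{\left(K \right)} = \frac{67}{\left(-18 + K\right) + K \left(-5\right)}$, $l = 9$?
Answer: $- \frac{550}{89937} \approx -0.0061154$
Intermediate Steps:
$U{\left(K \right)} = \frac{67}{-18 - 4 K}$ ($U{\left(K \right)} = \frac{67}{\left(-18 + K\right) - 5 K} = \frac{67}{-18 - 4 K}$)
$z = \frac{110}{89937}$ ($z = \frac{1}{817 - \frac{67}{18 + 4 \left(-32\right)}} = \frac{1}{817 - \frac{67}{18 - 128}} = \frac{1}{817 - \frac{67}{-110}} = \frac{1}{817 - - \frac{67}{110}} = \frac{1}{817 + \frac{67}{110}} = \frac{1}{\frac{89937}{110}} = \frac{110}{89937} \approx 0.0012231$)
$z S{\left(l \right)} = \frac{110}{89937} \left(-5\right) = - \frac{550}{89937}$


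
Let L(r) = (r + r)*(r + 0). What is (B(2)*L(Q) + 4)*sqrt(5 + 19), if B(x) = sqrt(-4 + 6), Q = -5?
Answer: 8*sqrt(6) + 200*sqrt(3) ≈ 366.01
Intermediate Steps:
L(r) = 2*r**2 (L(r) = (2*r)*r = 2*r**2)
B(x) = sqrt(2)
(B(2)*L(Q) + 4)*sqrt(5 + 19) = (sqrt(2)*(2*(-5)**2) + 4)*sqrt(5 + 19) = (sqrt(2)*(2*25) + 4)*sqrt(24) = (sqrt(2)*50 + 4)*(2*sqrt(6)) = (50*sqrt(2) + 4)*(2*sqrt(6)) = (4 + 50*sqrt(2))*(2*sqrt(6)) = 2*sqrt(6)*(4 + 50*sqrt(2))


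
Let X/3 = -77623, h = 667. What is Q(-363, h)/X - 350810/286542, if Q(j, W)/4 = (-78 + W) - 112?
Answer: -13706582671/11121124833 ≈ -1.2325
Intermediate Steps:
Q(j, W) = -760 + 4*W (Q(j, W) = 4*((-78 + W) - 112) = 4*(-190 + W) = -760 + 4*W)
X = -232869 (X = 3*(-77623) = -232869)
Q(-363, h)/X - 350810/286542 = (-760 + 4*667)/(-232869) - 350810/286542 = (-760 + 2668)*(-1/232869) - 350810*1/286542 = 1908*(-1/232869) - 175405/143271 = -636/77623 - 175405/143271 = -13706582671/11121124833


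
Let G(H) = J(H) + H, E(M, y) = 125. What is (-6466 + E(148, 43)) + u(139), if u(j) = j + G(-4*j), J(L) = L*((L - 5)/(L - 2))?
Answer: -680480/93 ≈ -7317.0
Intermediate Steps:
J(L) = L*(-5 + L)/(-2 + L) (J(L) = L*((-5 + L)/(-2 + L)) = L*(-5 + L)/(-2 + L))
G(H) = H + H*(-5 + H)/(-2 + H) (G(H) = H*(-5 + H)/(-2 + H) + H = H + H*(-5 + H)/(-2 + H))
u(j) = j - 4*j*(-7 - 8*j)/(-2 - 4*j) (u(j) = j + (-4*j)*(-7 + 2*(-4*j))/(-2 - 4*j) = j + (-4*j)*(-7 - 8*j)/(-2 - 4*j) = j - 4*j*(-7 - 8*j)/(-2 - 4*j))
(-6466 + E(148, 43)) + u(139) = (-6466 + 125) + 139*(-13 - 14*139)/(1 + 2*139) = -6341 + 139*(-13 - 1946)/(1 + 278) = -6341 + 139*(-1959)/279 = -6341 + 139*(1/279)*(-1959) = -6341 - 90767/93 = -680480/93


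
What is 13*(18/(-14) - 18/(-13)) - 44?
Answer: -299/7 ≈ -42.714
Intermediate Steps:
13*(18/(-14) - 18/(-13)) - 44 = 13*(18*(-1/14) - 18*(-1/13)) - 44 = 13*(-9/7 + 18/13) - 44 = 13*(9/91) - 44 = 9/7 - 44 = -299/7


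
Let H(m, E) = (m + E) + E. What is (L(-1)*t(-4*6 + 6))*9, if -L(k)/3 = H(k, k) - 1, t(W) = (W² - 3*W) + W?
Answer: 38880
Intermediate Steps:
H(m, E) = m + 2*E (H(m, E) = (E + m) + E = m + 2*E)
t(W) = W² - 2*W
L(k) = 3 - 9*k (L(k) = -3*((k + 2*k) - 1) = -3*(3*k - 1) = -3*(-1 + 3*k) = 3 - 9*k)
(L(-1)*t(-4*6 + 6))*9 = ((3 - 9*(-1))*((-4*6 + 6)*(-2 + (-4*6 + 6))))*9 = ((3 + 9)*((-24 + 6)*(-2 + (-24 + 6))))*9 = (12*(-18*(-2 - 18)))*9 = (12*(-18*(-20)))*9 = (12*360)*9 = 4320*9 = 38880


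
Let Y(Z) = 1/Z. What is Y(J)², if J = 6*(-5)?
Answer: 1/900 ≈ 0.0011111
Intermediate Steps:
J = -30
Y(Z) = 1/Z
Y(J)² = (1/(-30))² = (-1/30)² = 1/900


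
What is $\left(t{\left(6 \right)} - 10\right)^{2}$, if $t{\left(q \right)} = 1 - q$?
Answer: $225$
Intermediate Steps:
$\left(t{\left(6 \right)} - 10\right)^{2} = \left(\left(1 - 6\right) - 10\right)^{2} = \left(-5 - 10\right)^{2} = \left(-15\right)^{2} = 225$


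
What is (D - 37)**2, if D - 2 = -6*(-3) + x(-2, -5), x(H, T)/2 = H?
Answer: 441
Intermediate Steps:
x(H, T) = 2*H
D = 16 (D = 2 + (-6*(-3) + 2*(-2)) = 2 + (18 - 4) = 2 + 14 = 16)
(D - 37)**2 = (16 - 37)**2 = (-21)**2 = 441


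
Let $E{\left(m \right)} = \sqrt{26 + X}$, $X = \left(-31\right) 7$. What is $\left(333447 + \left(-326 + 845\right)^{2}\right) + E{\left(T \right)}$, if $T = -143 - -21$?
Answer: $602808 + i \sqrt{191} \approx 6.0281 \cdot 10^{5} + 13.82 i$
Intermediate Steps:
$X = -217$
$T = -122$ ($T = -143 + 21 = -122$)
$E{\left(m \right)} = i \sqrt{191}$ ($E{\left(m \right)} = \sqrt{26 - 217} = \sqrt{-191} = i \sqrt{191}$)
$\left(333447 + \left(-326 + 845\right)^{2}\right) + E{\left(T \right)} = \left(333447 + \left(-326 + 845\right)^{2}\right) + i \sqrt{191} = \left(333447 + 519^{2}\right) + i \sqrt{191} = \left(333447 + 269361\right) + i \sqrt{191} = 602808 + i \sqrt{191}$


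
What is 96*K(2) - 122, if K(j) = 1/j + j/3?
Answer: -10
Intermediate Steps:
K(j) = 1/j + j/3 (K(j) = 1/j + j*(1/3) = 1/j + j/3)
96*K(2) - 122 = 96*(1/2 + (1/3)*2) - 122 = 96*(1/2 + 2/3) - 122 = 96*(7/6) - 122 = 112 - 122 = -10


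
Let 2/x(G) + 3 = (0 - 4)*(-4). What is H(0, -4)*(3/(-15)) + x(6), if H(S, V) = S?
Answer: 2/13 ≈ 0.15385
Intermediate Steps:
x(G) = 2/13 (x(G) = 2/(-3 + (0 - 4)*(-4)) = 2/(-3 - 4*(-4)) = 2/(-3 + 16) = 2/13)
H(0, -4)*(3/(-15)) + x(6) = 0*(3/(-15)) + 2/13 = 0*(3*(-1/15)) + 2/13 = 0*(-⅕) + 2/13 = 0 + 2/13 = 2/13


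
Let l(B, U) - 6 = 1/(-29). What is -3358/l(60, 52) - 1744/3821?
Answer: -372398334/661033 ≈ -563.36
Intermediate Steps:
l(B, U) = 173/29 (l(B, U) = 6 + 1/(-29) = 6 - 1/29 = 173/29)
-3358/l(60, 52) - 1744/3821 = -3358/173/29 - 1744/3821 = -3358*29/173 - 1744*1/3821 = -97382/173 - 1744/3821 = -372398334/661033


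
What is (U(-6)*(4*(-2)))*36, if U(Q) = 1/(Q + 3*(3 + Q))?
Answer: 96/5 ≈ 19.200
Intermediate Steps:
U(Q) = 1/(9 + 4*Q) (U(Q) = 1/(Q + (9 + 3*Q)) = 1/(9 + 4*Q))
(U(-6)*(4*(-2)))*36 = ((4*(-2))/(9 + 4*(-6)))*36 = (-8/(9 - 24))*36 = (-8/(-15))*36 = -1/15*(-8)*36 = (8/15)*36 = 96/5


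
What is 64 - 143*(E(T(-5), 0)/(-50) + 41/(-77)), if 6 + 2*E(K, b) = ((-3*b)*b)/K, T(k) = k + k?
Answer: 46047/350 ≈ 131.56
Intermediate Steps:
T(k) = 2*k
E(K, b) = -3 - 3*b**2/(2*K) (E(K, b) = -3 + (((-3*b)*b)/K)/2 = -3 + ((-3*b**2)/K)/2 = -3 + (-3*b**2/K)/2 = -3 - 3*b**2/(2*K))
64 - 143*(E(T(-5), 0)/(-50) + 41/(-77)) = 64 - 143*((-3 - 3/2*0**2/2*(-5))/(-50) + 41/(-77)) = 64 - 143*((-3 - 3/2*0/(-10))*(-1/50) + 41*(-1/77)) = 64 - 143*((-3 - 3/2*(-1/10)*0)*(-1/50) - 41/77) = 64 - 143*((-3 + 0)*(-1/50) - 41/77) = 64 - 143*(-3*(-1/50) - 41/77) = 64 - 143*(3/50 - 41/77) = 64 - 143*(-1819/3850) = 64 + 23647/350 = 46047/350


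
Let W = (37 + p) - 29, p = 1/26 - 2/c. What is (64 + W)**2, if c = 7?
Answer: 170537481/33124 ≈ 5148.5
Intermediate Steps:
p = -45/182 (p = 1/26 - 2/7 = -45/182 ≈ -0.24725)
W = 1411/182 (W = (37 - 45/182) - 29 = 6689/182 - 29 = 1411/182 ≈ 7.7527)
(64 + W)**2 = (64 + 1411/182)**2 = (13059/182)**2 = 170537481/33124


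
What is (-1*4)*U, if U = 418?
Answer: -1672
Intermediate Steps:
(-1*4)*U = -1*4*418 = -4*418 = -1672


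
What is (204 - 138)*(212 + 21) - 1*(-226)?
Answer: 15604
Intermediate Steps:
(204 - 138)*(212 + 21) - 1*(-226) = 66*233 + 226 = 15378 + 226 = 15604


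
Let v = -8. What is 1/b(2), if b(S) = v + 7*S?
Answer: ⅙ ≈ 0.16667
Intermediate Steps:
b(S) = -8 + 7*S
1/b(2) = 1/(-8 + 7*2) = 1/(-8 + 14) = 1/6 = ⅙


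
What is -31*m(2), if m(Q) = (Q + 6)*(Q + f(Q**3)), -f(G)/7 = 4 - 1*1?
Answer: 4712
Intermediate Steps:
f(G) = -21 (f(G) = -7*(4 - 1*1) = -7*(4 - 1) = -7*3 = -21)
m(Q) = (-21 + Q)*(6 + Q) (m(Q) = (Q + 6)*(Q - 21) = (6 + Q)*(-21 + Q) = (-21 + Q)*(6 + Q))
-31*m(2) = -31*(-126 + 2**2 - 15*2) = -31*(-126 + 4 - 30) = -31*(-152) = 4712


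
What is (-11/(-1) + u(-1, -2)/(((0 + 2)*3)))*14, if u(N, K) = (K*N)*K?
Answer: 434/3 ≈ 144.67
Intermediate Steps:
u(N, K) = N*K**2
(-11/(-1) + u(-1, -2)/(((0 + 2)*3)))*14 = (-11/(-1) + (-1*(-2)**2)/(((0 + 2)*3)))*14 = (-11*(-1) + (-1*4)/((2*3)))*14 = (11 - 4/6)*14 = (11 - 4*1/6)*14 = (11 - 2/3)*14 = (31/3)*14 = 434/3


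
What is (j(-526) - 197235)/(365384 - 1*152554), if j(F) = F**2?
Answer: 79441/212830 ≈ 0.37326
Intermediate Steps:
(j(-526) - 197235)/(365384 - 1*152554) = ((-526)**2 - 197235)/(365384 - 1*152554) = (276676 - 197235)/(365384 - 152554) = 79441/212830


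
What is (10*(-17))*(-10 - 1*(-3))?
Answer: 1190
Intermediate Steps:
(10*(-17))*(-10 - 1*(-3)) = -170*(-10 + 3) = -170*(-7) = 1190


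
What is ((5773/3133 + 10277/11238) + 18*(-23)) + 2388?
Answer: 69598957811/35208654 ≈ 1976.8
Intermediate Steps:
((5773/3133 + 10277/11238) + 18*(-23)) + 2388 = ((5773*(1/3133) + 10277*(1/11238)) - 414) + 2388 = ((5773/3133 + 10277/11238) - 414) + 2388 = (97074815/35208654 - 414) + 2388 = -14479307941/35208654 + 2388 = 69598957811/35208654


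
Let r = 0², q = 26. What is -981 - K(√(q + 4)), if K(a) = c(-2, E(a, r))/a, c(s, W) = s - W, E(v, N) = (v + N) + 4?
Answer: -980 + √30/5 ≈ -978.90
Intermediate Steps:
r = 0
E(v, N) = 4 + N + v (E(v, N) = (N + v) + 4 = 4 + N + v)
K(a) = (-6 - a)/a (K(a) = (-2 - (4 + 0 + a))/a = (-2 - (4 + a))/a = (-2 + (-4 - a))/a = (-6 - a)/a)
-981 - K(√(q + 4)) = -981 - (-6 - √(26 + 4))/(√(26 + 4)) = -981 - (-6 - √30)/(√30) = -981 - √30/30*(-6 - √30) = -981 - √30*(-6 - √30)/30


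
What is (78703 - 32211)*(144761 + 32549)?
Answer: 8243496520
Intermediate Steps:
(78703 - 32211)*(144761 + 32549) = 46492*177310 = 8243496520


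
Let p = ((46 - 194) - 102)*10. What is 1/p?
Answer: -1/2500 ≈ -0.00040000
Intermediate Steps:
p = -2500 (p = (-148 - 102)*10 = -250*10 = -2500)
1/p = 1/(-2500) = -1/2500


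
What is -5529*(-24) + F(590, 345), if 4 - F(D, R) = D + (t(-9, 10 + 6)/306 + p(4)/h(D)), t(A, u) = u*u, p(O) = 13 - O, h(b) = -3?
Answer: 20213161/153 ≈ 1.3211e+5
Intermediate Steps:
t(A, u) = u²
F(D, R) = 943/153 - D (F(D, R) = 4 - (D + ((10 + 6)²/306 + (13 - 1*4)/(-3))) = 4 - (D + (16²*(1/306) + (13 - 4)*(-⅓))) = 4 - (D + (256*(1/306) + 9*(-⅓))) = 4 - (D + (128/153 - 3)) = 4 - (D - 331/153) = 4 - (-331/153 + D) = 4 + (331/153 - D) = 943/153 - D)
-5529*(-24) + F(590, 345) = -5529*(-24) + (943/153 - 1*590) = 132696 + (943/153 - 590) = 132696 - 89327/153 = 20213161/153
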